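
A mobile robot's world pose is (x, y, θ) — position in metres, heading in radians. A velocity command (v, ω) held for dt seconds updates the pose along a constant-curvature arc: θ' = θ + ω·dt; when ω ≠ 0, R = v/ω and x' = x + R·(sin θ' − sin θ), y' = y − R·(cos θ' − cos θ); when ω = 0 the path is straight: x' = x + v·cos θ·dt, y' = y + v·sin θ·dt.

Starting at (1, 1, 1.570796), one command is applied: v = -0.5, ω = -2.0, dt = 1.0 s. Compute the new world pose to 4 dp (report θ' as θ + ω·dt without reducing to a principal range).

θ' = 1.5708 + -2.0·1.0 = -0.4292
R = v/ω = -0.5/-2.0 = 0.2500
x' = 1 + 0.2500·(sin -0.4292 − sin 1.5708) = 0.6460
y' = 1 − 0.2500·(cos -0.4292 − cos 1.5708) = 0.7727

(0.6460, 0.7727, -0.4292)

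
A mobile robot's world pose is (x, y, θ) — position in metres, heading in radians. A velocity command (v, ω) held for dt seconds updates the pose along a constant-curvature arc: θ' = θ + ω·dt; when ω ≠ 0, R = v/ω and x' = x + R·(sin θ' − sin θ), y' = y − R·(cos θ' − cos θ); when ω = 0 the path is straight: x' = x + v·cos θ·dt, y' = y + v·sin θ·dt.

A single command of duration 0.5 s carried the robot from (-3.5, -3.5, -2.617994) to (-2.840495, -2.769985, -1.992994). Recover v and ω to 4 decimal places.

v = -2.0000, ω = 1.2500

Δθ = -1.992994 − -2.617994 = 0.625000
ω = Δθ/dt = 0.625000/0.5 = 1.2500
R = −Δy/(cos θ' − cos θ) = -1.6000
v = R·ω = -1.6000·1.2500 = -2.0000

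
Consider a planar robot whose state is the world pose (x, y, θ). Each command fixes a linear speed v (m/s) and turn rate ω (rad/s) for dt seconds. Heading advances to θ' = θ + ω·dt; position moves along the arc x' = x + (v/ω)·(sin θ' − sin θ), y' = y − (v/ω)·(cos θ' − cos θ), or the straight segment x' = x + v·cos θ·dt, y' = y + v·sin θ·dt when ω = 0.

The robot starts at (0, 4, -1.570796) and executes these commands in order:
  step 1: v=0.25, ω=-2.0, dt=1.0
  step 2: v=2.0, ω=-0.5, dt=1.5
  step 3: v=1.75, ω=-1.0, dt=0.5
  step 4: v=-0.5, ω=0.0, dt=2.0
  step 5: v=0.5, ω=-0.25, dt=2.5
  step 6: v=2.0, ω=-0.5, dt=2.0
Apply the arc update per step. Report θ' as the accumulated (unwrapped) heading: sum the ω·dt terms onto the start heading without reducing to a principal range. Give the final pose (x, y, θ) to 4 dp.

step 1: θ'=-3.5708 (R=-0.1250) → pose (-0.1770, 3.8863, -3.5708)
step 2: θ'=-4.3208 (R=-4.0000) → pose (-2.2096, 5.9969, -4.3208)
step 3: θ'=-4.8208 (R=-1.7500) → pose (-2.3318, 6.8541, -4.8208)
step 4: θ'=-4.8208 (straight) → pose (-2.4400, 5.8600, -4.8208)
step 5: θ'=-5.4458 (R=-2.0000) → pose (-1.9376, 6.9824, -5.4458)
step 6: θ'=-6.4458 (R=-4.0000) → pose (1.6816, 8.2520, -6.4458)

(1.6816, 8.2520, -6.4458)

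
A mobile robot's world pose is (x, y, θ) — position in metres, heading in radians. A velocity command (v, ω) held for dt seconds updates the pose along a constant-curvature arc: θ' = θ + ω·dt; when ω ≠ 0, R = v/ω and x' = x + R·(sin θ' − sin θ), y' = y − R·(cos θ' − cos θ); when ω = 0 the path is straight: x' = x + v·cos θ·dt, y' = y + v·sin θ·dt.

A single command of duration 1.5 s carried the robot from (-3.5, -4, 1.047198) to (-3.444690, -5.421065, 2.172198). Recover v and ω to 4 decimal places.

v = -1.0000, ω = 0.7500

Δθ = 2.172198 − 1.047198 = 1.125000
ω = Δθ/dt = 1.125000/1.5 = 0.7500
R = −Δy/(cos θ' − cos θ) = -1.3333
v = R·ω = -1.3333·0.7500 = -1.0000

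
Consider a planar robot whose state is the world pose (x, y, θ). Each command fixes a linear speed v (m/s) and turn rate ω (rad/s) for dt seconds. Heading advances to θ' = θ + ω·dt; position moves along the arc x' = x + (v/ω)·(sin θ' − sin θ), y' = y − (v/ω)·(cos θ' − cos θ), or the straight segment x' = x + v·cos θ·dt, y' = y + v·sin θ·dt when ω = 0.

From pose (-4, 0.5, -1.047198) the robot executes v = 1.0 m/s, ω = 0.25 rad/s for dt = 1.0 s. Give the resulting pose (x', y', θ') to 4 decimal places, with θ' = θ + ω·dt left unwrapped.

(-3.3975, -0.2949, -0.7972)

θ' = -1.0472 + 0.25·1.0 = -0.7972
R = v/ω = 1.0/0.25 = 4.0000
x' = -4 + 4.0000·(sin -0.7972 − sin -1.0472) = -3.3975
y' = 0.5 − 4.0000·(cos -0.7972 − cos -1.0472) = -0.2949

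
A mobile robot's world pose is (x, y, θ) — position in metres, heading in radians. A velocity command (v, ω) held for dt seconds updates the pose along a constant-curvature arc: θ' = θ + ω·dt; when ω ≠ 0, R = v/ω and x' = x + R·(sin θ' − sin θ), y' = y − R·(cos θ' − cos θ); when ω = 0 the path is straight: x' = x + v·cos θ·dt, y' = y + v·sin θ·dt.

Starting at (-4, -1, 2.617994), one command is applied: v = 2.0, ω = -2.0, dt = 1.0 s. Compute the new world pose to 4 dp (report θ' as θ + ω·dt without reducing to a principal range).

θ' = 2.6180 + -2.0·1.0 = 0.6180
R = v/ω = 2.0/-2.0 = -1.0000
x' = -4 + -1.0000·(sin 0.6180 − sin 2.6180) = -4.0794
y' = -1 − -1.0000·(cos 0.6180 − cos 2.6180) = 0.6811

(-4.0794, 0.6811, 0.6180)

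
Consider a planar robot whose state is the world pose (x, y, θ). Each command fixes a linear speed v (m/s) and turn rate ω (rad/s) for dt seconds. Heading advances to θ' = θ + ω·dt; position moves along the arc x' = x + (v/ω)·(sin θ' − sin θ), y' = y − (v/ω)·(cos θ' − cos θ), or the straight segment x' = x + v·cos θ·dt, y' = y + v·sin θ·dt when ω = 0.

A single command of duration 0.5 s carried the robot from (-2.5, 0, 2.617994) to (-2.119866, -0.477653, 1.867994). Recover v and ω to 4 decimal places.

v = -1.2500, ω = -1.5000

Δθ = 1.867994 − 2.617994 = -0.750000
ω = Δθ/dt = -0.750000/0.5 = -1.5000
R = −Δy/(cos θ' − cos θ) = 0.8333
v = R·ω = 0.8333·-1.5000 = -1.2500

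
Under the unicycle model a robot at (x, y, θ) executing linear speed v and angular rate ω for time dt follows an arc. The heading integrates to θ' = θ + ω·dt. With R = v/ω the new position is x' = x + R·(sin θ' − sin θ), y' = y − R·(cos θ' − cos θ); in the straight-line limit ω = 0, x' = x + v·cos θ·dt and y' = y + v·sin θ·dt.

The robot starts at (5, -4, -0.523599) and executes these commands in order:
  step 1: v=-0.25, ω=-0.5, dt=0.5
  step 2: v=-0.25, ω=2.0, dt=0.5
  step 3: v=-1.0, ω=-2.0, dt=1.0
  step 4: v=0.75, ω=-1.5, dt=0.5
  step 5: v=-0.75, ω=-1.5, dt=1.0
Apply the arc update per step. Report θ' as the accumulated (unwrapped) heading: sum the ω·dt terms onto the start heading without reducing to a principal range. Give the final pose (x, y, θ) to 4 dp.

(4.6589, -3.7009, -4.0236)

step 1: θ'=-0.7736 (R=0.5000) → pose (4.9006, -3.9247, -0.7736)
step 2: θ'=0.2264 (R=-0.1250) → pose (4.7852, -3.8923, 0.2264)
step 3: θ'=-1.7736 (R=0.5000) → pose (4.1833, -3.3044, -1.7736)
step 4: θ'=-2.5236 (R=-0.5000) → pose (3.9832, -3.6112, -2.5236)
step 5: θ'=-4.0236 (R=0.5000) → pose (4.6589, -3.7009, -4.0236)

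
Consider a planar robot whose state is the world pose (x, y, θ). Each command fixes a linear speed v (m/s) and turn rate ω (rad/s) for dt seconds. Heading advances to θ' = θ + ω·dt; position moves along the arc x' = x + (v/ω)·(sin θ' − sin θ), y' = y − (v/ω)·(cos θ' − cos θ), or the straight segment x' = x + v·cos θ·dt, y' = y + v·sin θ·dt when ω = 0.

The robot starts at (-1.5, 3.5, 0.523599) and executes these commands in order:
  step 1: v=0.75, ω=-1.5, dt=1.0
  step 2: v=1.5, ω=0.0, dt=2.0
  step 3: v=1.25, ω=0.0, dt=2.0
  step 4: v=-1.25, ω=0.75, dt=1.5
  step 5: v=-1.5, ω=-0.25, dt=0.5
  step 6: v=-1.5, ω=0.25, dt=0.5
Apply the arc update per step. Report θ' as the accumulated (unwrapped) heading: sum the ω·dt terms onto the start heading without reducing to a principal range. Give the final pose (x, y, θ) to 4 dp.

(-0.8768, -0.6236, 0.1486)

step 1: θ'=-0.9764 (R=-0.5000) → pose (-0.8358, 3.3470, -0.9764)
step 2: θ'=-0.9764 (straight) → pose (0.8443, 0.8615, -0.9764)
step 3: θ'=-0.9764 (straight) → pose (2.2443, -1.2097, -0.9764)
step 4: θ'=0.1486 (R=-1.6667) → pose (0.6167, -0.4947, 0.1486)
step 5: θ'=0.0236 (R=6.0000) → pose (-0.1300, -0.5592, 0.0236)
step 6: θ'=0.1486 (R=-6.0000) → pose (-0.8768, -0.6236, 0.1486)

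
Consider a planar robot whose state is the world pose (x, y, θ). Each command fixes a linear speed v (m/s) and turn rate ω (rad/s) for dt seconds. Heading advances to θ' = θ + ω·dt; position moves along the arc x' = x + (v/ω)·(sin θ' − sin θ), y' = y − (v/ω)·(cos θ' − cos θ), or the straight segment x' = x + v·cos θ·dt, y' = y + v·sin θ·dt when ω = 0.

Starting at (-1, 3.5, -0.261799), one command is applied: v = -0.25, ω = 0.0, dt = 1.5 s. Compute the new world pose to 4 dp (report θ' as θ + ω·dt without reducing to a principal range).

θ' = -0.2618 + 0.0·1.5 = -0.2618
ω = 0 → straight: x' = -1 + -0.25·cos(-0.2618)·1.5 = -1.3622
y' = 3.5 + -0.25·sin(-0.2618)·1.5 = 3.5971

(-1.3622, 3.5971, -0.2618)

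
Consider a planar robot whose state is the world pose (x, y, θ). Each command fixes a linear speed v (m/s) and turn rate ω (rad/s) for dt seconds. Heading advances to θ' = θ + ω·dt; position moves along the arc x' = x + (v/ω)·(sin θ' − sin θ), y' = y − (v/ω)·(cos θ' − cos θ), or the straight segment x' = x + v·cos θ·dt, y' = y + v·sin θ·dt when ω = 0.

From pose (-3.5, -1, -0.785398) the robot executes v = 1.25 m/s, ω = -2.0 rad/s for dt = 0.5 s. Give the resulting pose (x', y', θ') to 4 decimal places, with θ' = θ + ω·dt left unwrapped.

(-3.3313, -1.5750, -1.7854)

θ' = -0.7854 + -2.0·0.5 = -1.7854
R = v/ω = 1.25/-2.0 = -0.6250
x' = -3.5 + -0.6250·(sin -1.7854 − sin -0.7854) = -3.3313
y' = -1 − -0.6250·(cos -1.7854 − cos -0.7854) = -1.5750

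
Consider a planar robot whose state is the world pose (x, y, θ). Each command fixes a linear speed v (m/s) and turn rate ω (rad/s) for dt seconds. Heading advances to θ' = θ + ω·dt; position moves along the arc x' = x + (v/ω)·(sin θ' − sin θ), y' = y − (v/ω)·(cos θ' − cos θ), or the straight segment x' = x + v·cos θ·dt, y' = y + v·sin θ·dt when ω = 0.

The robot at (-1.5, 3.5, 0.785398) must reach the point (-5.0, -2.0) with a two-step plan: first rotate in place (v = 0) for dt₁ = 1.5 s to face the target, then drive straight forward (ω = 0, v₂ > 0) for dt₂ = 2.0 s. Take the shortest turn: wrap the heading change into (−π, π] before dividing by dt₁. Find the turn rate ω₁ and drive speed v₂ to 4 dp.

heading to target = atan2(-2−3.5, -5−-1.5) = -2.1375
Δθ = wrap(-2.1375 − 0.7854) = -2.9229; ω₁ = Δθ/dt₁ = -1.9486
distance = √((-5−-1.5)² + (-2−3.5)²) = 6.5192; v₂ = distance/dt₂ = 3.2596

ω₁ = -1.9486, v₂ = 3.2596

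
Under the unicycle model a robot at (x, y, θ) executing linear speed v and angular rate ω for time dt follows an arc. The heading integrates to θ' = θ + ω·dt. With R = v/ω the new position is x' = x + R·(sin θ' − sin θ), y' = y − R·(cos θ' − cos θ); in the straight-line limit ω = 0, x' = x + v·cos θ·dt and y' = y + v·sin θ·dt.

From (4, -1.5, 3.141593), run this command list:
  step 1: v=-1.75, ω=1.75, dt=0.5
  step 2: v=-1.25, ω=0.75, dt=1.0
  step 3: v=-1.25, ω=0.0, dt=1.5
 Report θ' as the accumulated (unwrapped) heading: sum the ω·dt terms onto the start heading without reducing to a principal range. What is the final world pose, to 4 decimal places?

step 1: θ'=4.0166 (R=-1.0000) → pose (4.7675, -1.1410, 4.0166)
step 2: θ'=4.7666 (R=-1.6667) → pose (5.1525, 0.0176, 4.7666)
step 3: θ'=4.7666 (straight) → pose (5.0509, 1.8899, 4.7666)

(5.0509, 1.8899, 4.7666)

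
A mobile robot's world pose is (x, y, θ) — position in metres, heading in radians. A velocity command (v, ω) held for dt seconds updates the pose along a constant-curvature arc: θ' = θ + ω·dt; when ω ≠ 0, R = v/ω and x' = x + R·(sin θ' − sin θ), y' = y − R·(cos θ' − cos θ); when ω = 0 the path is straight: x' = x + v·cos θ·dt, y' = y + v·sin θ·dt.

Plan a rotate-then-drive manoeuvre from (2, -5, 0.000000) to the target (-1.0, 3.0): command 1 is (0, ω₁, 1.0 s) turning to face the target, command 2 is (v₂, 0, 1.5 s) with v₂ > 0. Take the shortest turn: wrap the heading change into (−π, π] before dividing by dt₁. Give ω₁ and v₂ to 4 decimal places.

ω₁ = 1.9296, v₂ = 5.6960

heading to target = atan2(3−-5, -1−2) = 1.9296
Δθ = wrap(1.9296 − 0.0000) = 1.9296; ω₁ = Δθ/dt₁ = 1.9296
distance = √((-1−2)² + (3−-5)²) = 8.5440; v₂ = distance/dt₂ = 5.6960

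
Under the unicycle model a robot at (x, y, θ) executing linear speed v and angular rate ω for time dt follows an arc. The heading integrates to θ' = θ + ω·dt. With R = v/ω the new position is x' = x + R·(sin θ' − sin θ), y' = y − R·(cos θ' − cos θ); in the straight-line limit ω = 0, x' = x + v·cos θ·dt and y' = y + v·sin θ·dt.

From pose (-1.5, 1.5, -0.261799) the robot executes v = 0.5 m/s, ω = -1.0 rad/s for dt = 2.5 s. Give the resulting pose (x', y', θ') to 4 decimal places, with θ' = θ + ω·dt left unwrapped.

(-1.4440, 0.5527, -2.7618)

θ' = -0.2618 + -1.0·2.5 = -2.7618
R = v/ω = 0.5/-1.0 = -0.5000
x' = -1.5 + -0.5000·(sin -2.7618 − sin -0.2618) = -1.4440
y' = 1.5 − -0.5000·(cos -2.7618 − cos -0.2618) = 0.5527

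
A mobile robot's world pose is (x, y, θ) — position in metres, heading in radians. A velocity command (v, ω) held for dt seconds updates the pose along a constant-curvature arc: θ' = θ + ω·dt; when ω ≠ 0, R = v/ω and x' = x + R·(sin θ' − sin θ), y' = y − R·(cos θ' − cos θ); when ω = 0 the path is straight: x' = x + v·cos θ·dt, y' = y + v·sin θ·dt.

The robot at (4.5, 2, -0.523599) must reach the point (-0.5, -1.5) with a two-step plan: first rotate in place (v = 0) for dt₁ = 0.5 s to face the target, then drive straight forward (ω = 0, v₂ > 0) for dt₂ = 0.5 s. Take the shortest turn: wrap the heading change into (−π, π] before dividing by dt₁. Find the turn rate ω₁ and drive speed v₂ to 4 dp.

heading to target = atan2(-1.5−2, -0.5−4.5) = -2.5309
Δθ = wrap(-2.5309 − -0.5236) = -2.0073; ω₁ = Δθ/dt₁ = -4.0145
distance = √((-0.5−4.5)² + (-1.5−2)²) = 6.1033; v₂ = distance/dt₂ = 12.2066

ω₁ = -4.0145, v₂ = 12.2066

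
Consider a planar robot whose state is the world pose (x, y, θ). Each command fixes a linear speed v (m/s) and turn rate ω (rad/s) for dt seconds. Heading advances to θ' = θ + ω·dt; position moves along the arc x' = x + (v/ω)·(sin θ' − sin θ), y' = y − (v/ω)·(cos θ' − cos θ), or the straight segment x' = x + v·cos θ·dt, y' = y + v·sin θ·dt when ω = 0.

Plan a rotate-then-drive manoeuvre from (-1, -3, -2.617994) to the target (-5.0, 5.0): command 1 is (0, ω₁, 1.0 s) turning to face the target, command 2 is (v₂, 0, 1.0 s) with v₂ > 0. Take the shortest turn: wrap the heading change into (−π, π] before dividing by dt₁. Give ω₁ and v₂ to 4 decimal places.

ω₁ = -1.6307, v₂ = 8.9443

heading to target = atan2(5−-3, -5−-1) = 2.0344
Δθ = wrap(2.0344 − -2.6180) = -1.6307; ω₁ = Δθ/dt₁ = -1.6307
distance = √((-5−-1)² + (5−-3)²) = 8.9443; v₂ = distance/dt₂ = 8.9443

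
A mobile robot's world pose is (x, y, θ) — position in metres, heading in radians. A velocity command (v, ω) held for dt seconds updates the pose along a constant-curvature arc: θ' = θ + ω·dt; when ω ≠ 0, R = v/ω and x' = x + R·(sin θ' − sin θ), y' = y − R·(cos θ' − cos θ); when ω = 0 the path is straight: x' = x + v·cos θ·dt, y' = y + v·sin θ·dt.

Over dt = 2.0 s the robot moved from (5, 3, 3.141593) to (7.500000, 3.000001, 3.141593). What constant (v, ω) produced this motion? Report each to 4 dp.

v = -1.2500, ω = 0.0000

Δθ = 3.141593 − 3.141593 = 0.000000
ω = Δθ/dt = 0.000000/2.0 = 0.0000
ω = 0 → v = (Δx·cos θ + Δy·sin θ)/dt = -1.2500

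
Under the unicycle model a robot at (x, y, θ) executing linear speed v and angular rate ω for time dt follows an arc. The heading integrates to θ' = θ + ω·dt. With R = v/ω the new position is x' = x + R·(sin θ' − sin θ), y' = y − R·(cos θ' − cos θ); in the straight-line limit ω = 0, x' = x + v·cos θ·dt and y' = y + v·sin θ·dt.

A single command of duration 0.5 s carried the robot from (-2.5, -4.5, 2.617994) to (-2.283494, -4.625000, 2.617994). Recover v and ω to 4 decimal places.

v = -0.5000, ω = 0.0000

Δθ = 2.617994 − 2.617994 = 0.000000
ω = Δθ/dt = 0.000000/0.5 = 0.0000
ω = 0 → v = (Δx·cos θ + Δy·sin θ)/dt = -0.5000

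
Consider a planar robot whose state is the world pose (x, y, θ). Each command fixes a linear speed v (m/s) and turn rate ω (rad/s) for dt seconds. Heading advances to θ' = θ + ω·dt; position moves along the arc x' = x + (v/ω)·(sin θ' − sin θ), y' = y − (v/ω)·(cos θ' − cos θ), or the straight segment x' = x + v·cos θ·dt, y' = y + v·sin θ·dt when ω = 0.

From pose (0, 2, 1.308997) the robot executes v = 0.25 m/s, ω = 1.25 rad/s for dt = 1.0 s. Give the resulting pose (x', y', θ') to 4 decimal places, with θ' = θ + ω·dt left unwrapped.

θ' = 1.3090 + 1.25·1.0 = 2.5590
R = v/ω = 0.25/1.25 = 0.2000
x' = 0 + 0.2000·(sin 2.5590 − sin 1.3090) = -0.0831
y' = 2 − 0.2000·(cos 2.5590 − cos 1.3090) = 2.2188

(-0.0831, 2.2188, 2.5590)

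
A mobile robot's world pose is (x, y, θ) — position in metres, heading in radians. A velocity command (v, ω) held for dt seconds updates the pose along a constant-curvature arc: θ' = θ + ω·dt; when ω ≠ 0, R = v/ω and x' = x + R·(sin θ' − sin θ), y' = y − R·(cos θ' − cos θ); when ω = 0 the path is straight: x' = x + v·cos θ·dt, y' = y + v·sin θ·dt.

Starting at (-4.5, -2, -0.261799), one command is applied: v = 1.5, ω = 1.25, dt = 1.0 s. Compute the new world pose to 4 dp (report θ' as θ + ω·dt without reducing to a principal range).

θ' = -0.2618 + 1.25·1.0 = 0.9882
R = v/ω = 1.5/1.25 = 1.2000
x' = -4.5 + 1.2000·(sin 0.9882 − sin -0.2618) = -3.1874
y' = -2 − 1.2000·(cos 0.9882 − cos -0.2618) = -1.5011

(-3.1874, -1.5011, 0.9882)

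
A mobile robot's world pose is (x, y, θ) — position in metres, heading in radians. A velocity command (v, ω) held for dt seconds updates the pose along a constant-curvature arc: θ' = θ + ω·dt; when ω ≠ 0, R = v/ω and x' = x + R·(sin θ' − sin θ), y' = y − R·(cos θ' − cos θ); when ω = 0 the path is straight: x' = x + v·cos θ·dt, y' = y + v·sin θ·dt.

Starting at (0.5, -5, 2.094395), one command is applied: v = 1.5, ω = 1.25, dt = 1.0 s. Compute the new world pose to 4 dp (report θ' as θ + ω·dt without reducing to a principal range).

(-0.7809, -4.4246, 3.3444)

θ' = 2.0944 + 1.25·1.0 = 3.3444
R = v/ω = 1.5/1.25 = 1.2000
x' = 0.5 + 1.2000·(sin 3.3444 − sin 2.0944) = -0.7809
y' = -5 − 1.2000·(cos 3.3444 − cos 2.0944) = -4.4246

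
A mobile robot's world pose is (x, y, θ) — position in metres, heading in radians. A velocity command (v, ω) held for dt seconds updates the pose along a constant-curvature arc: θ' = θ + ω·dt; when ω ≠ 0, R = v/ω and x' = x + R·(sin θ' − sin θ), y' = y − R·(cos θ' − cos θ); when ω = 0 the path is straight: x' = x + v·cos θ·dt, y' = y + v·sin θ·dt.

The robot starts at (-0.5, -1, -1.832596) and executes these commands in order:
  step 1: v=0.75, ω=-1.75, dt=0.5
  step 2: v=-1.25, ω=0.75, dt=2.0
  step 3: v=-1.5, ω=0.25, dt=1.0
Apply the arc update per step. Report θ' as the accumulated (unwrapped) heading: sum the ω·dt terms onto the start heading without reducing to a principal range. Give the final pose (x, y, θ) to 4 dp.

step 1: θ'=-2.7076 (R=-0.4286) → pose (-0.7338, -1.2779, -2.7076)
step 2: θ'=-1.2076 (R=-1.6667) → pose (0.1234, 0.8263, -1.2076)
step 3: θ'=-0.9576 (R=-6.0000) → pose (-0.5784, 2.1477, -0.9576)

(-0.5784, 2.1477, -0.9576)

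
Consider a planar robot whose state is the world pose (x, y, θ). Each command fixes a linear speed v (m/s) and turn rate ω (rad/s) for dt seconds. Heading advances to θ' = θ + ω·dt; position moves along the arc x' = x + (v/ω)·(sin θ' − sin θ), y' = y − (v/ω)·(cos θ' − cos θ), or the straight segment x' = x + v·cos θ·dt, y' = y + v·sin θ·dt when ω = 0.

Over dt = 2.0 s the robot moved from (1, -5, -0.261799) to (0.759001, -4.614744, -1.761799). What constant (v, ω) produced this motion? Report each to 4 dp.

v = -0.2500, ω = -0.7500

Δθ = -1.761799 − -0.261799 = -1.500000
ω = Δθ/dt = -1.500000/2.0 = -0.7500
R = −Δy/(cos θ' − cos θ) = 0.3333
v = R·ω = 0.3333·-0.7500 = -0.2500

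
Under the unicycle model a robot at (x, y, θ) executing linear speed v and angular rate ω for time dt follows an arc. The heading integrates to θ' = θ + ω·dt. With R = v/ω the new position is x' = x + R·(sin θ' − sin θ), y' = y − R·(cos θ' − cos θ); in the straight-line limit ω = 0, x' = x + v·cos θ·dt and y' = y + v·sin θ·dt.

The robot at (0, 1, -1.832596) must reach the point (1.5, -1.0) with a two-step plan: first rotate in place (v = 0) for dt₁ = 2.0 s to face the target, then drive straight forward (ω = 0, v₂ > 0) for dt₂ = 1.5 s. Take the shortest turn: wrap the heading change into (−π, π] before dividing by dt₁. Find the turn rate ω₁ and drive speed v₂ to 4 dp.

heading to target = atan2(-1−1, 1.5−0) = -0.9273
Δθ = wrap(-0.9273 − -1.8326) = 0.9053; ω₁ = Δθ/dt₁ = 0.4527
distance = √((1.5−0)² + (-1−1)²) = 2.5000; v₂ = distance/dt₂ = 1.6667

ω₁ = 0.4527, v₂ = 1.6667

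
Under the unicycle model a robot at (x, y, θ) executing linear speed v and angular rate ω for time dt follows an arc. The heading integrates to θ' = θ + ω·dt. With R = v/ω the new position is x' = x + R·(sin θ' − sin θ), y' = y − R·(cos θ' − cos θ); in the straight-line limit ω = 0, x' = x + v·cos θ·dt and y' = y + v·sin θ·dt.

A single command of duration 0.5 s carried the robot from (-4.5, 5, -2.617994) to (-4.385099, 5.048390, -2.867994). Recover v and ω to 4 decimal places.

v = -0.2500, ω = -0.5000

Δθ = -2.867994 − -2.617994 = -0.250000
ω = Δθ/dt = -0.250000/0.5 = -0.5000
R = Δx/(sin θ' − sin θ) = 0.5000
v = R·ω = 0.5000·-0.5000 = -0.2500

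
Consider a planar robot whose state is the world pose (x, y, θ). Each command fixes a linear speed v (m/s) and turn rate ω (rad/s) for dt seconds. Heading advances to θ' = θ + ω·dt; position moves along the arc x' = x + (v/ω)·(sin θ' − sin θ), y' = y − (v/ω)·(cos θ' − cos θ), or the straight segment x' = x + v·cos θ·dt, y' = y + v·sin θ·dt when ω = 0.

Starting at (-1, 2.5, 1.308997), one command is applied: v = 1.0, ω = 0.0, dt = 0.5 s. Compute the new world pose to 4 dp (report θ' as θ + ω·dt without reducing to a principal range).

(-0.8706, 2.9830, 1.3090)

θ' = 1.3090 + 0.0·0.5 = 1.3090
ω = 0 → straight: x' = -1 + 1.0·cos(1.3090)·0.5 = -0.8706
y' = 2.5 + 1.0·sin(1.3090)·0.5 = 2.9830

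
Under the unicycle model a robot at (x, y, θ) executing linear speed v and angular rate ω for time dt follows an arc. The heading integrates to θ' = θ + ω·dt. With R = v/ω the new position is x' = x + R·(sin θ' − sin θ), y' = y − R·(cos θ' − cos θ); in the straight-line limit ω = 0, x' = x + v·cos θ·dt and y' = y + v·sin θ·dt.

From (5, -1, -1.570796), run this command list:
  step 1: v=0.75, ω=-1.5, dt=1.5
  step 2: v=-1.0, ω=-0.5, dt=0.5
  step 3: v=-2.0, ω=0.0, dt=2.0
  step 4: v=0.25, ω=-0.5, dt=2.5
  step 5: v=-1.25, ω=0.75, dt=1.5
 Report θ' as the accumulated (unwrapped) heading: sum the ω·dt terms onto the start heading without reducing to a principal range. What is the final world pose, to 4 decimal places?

step 1: θ'=-3.8208 (R=-0.5000) → pose (4.1859, -1.3890, -3.8208)
step 2: θ'=-4.0708 (R=2.0000) → pose (4.5319, -1.7482, -4.0708)
step 3: θ'=-4.0708 (straight) → pose (6.9257, -4.9528, -4.0708)
step 4: θ'=-5.3208 (R=-0.5000) → pose (6.9160, -4.3678, -5.3208)
step 5: θ'=-4.1958 (R=-1.6667) → pose (6.8345, -6.1436, -4.1958)

(6.8345, -6.1436, -4.1958)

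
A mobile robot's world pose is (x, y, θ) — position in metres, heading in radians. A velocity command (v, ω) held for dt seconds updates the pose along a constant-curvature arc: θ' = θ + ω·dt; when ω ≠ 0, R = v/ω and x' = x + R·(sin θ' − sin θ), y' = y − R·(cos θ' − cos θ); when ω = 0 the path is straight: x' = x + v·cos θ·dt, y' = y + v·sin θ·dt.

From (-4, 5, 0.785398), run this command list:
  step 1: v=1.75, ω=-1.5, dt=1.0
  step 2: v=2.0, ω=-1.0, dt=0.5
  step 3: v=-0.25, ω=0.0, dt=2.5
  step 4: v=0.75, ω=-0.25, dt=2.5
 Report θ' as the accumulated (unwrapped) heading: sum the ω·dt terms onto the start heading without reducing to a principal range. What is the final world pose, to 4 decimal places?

step 1: θ'=-0.7146 (R=-1.1667) → pose (-2.4105, 5.0563, -0.7146)
step 2: θ'=-1.2146 (R=-2.0000) → pose (-1.8467, 4.2430, -1.2146)
step 3: θ'=-1.2146 (straight) → pose (-2.0646, 4.8288, -1.2146)
step 4: θ'=-1.8396 (R=-3.0000) → pose (-1.9840, 2.9859, -1.8396)

(-1.9840, 2.9859, -1.8396)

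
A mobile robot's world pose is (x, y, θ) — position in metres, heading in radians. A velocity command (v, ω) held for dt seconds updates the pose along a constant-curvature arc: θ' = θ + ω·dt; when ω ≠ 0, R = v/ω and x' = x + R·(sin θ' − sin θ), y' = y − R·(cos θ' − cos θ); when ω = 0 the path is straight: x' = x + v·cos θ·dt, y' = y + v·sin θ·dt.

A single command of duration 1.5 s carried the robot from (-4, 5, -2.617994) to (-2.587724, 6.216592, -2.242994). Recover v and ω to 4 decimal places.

Δθ = -2.242994 − -2.617994 = 0.375000
ω = Δθ/dt = 0.375000/1.5 = 0.2500
R = Δx/(sin θ' − sin θ) = -5.0000
v = R·ω = -5.0000·0.2500 = -1.2500

v = -1.2500, ω = 0.2500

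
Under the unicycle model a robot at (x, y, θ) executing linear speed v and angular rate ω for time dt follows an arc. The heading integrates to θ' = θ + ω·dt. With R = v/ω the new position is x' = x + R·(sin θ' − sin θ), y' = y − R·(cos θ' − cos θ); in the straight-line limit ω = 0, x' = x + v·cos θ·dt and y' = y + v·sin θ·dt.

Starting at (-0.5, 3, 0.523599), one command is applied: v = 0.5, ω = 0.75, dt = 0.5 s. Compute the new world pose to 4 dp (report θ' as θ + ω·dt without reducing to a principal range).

(-0.3117, 3.1622, 0.8986)

θ' = 0.5236 + 0.75·0.5 = 0.8986
R = v/ω = 0.5/0.75 = 0.6667
x' = -0.5 + 0.6667·(sin 0.8986 − sin 0.5236) = -0.3117
y' = 3 − 0.6667·(cos 0.8986 − cos 0.5236) = 3.1622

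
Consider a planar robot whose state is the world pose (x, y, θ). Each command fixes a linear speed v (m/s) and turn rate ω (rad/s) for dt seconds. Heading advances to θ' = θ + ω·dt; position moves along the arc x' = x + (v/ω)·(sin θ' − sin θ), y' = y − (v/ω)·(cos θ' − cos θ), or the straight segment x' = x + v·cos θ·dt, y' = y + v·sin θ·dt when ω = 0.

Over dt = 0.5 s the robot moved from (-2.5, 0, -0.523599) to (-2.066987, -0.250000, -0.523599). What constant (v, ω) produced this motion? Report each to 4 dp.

Δθ = -0.523599 − -0.523599 = 0.000000
ω = Δθ/dt = 0.000000/0.5 = 0.0000
ω = 0 → v = (Δx·cos θ + Δy·sin θ)/dt = 1.0000

v = 1.0000, ω = 0.0000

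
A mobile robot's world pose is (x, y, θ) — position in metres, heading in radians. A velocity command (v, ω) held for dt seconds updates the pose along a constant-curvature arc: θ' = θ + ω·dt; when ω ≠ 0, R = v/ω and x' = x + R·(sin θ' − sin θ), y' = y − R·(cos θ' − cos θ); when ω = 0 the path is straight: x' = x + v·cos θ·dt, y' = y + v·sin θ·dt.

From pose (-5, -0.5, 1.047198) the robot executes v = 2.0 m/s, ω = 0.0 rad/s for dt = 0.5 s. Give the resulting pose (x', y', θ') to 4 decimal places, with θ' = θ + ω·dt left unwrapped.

θ' = 1.0472 + 0.0·0.5 = 1.0472
ω = 0 → straight: x' = -5 + 2.0·cos(1.0472)·0.5 = -4.5000
y' = -0.5 + 2.0·sin(1.0472)·0.5 = 0.3660

(-4.5000, 0.3660, 1.0472)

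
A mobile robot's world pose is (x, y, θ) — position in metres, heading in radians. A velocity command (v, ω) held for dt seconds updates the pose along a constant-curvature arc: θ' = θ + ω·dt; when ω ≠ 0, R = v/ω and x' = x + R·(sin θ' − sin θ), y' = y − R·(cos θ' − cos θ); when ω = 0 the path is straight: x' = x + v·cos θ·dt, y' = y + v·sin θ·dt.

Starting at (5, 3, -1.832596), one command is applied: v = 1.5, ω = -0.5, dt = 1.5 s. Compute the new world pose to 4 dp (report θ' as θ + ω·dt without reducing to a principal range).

(3.6932, 1.2331, -2.5826)

θ' = -1.8326 + -0.5·1.5 = -2.5826
R = v/ω = 1.5/-0.5 = -3.0000
x' = 5 + -3.0000·(sin -2.5826 − sin -1.8326) = 3.6932
y' = 3 − -3.0000·(cos -2.5826 − cos -1.8326) = 1.2331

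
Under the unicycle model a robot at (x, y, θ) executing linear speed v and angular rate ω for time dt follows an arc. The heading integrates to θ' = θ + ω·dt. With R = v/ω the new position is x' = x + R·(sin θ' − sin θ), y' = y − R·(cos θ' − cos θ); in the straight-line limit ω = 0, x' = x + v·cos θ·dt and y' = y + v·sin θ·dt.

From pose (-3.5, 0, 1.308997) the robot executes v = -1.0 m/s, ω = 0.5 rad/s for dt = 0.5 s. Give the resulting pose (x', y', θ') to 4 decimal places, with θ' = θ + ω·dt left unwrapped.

θ' = 1.3090 + 0.5·0.5 = 1.5590
R = v/ω = -1.0/0.5 = -2.0000
x' = -3.5 + -2.0000·(sin 1.5590 − sin 1.3090) = -3.5680
y' = 0 − -2.0000·(cos 1.5590 − cos 1.3090) = -0.4940

(-3.5680, -0.4940, 1.5590)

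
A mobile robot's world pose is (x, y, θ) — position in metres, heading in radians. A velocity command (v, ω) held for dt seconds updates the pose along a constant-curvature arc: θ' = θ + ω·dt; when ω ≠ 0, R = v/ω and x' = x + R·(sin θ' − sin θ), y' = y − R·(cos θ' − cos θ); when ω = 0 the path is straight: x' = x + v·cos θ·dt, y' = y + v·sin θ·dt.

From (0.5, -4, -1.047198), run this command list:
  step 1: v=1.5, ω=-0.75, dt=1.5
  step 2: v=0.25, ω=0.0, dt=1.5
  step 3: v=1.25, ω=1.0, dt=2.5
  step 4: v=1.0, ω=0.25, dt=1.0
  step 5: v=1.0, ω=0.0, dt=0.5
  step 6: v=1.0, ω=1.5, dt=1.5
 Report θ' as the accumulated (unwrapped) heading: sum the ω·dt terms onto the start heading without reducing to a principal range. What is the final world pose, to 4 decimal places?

step 1: θ'=-2.1722 (R=-2.0000) → pose (0.4170, -6.1316, -2.1722)
step 2: θ'=-2.1722 (straight) → pose (0.2049, -6.4408, -2.1722)
step 3: θ'=0.3278 (R=1.2500) → pose (1.6380, -8.3315, 0.3278)
step 4: θ'=0.5778 (R=4.0000) → pose (2.5349, -7.8951, 0.5778)
step 5: θ'=0.5778 (straight) → pose (2.9537, -7.6220, 0.5778)
step 6: θ'=2.8278 (R=0.6667) → pose (2.7954, -6.4295, 2.8278)

(2.7954, -6.4295, 2.8278)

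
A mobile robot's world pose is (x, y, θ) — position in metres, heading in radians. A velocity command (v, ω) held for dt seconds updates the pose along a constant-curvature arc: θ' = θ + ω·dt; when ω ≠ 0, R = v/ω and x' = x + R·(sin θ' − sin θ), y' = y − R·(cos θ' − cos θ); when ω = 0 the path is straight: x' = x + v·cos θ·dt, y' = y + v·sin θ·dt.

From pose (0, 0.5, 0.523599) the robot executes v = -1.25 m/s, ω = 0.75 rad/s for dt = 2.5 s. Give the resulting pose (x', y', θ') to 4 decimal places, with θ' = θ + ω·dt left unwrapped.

θ' = 0.5236 + 0.75·2.5 = 2.3986
R = v/ω = -1.25/0.75 = -1.6667
x' = 0 + -1.6667·(sin 2.3986 − sin 0.5236) = -0.2942
y' = 0.5 − -1.6667·(cos 2.3986 − cos 0.5236) = -2.1708

(-0.2942, -2.1708, 2.3986)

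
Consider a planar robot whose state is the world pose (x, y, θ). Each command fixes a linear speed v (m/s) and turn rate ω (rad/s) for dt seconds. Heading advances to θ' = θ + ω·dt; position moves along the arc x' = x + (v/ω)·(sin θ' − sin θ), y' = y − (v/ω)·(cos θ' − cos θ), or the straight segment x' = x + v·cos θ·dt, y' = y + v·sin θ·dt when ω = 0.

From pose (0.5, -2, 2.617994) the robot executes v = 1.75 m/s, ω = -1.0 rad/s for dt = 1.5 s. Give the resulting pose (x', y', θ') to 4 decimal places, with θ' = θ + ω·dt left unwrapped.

(-0.1986, 0.2811, 1.1180)

θ' = 2.6180 + -1.0·1.5 = 1.1180
R = v/ω = 1.75/-1.0 = -1.7500
x' = 0.5 + -1.7500·(sin 1.1180 − sin 2.6180) = -0.1986
y' = -2 − -1.7500·(cos 1.1180 − cos 2.6180) = 0.2811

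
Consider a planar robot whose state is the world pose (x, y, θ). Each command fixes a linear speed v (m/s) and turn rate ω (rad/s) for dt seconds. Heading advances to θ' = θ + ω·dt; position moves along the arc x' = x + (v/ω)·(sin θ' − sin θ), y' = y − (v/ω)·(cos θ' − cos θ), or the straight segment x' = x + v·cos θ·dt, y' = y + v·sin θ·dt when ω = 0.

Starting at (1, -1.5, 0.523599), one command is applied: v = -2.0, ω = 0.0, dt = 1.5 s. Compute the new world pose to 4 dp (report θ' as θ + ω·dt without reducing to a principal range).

θ' = 0.5236 + 0.0·1.5 = 0.5236
ω = 0 → straight: x' = 1 + -2.0·cos(0.5236)·1.5 = -1.5981
y' = -1.5 + -2.0·sin(0.5236)·1.5 = -3.0000

(-1.5981, -3.0000, 0.5236)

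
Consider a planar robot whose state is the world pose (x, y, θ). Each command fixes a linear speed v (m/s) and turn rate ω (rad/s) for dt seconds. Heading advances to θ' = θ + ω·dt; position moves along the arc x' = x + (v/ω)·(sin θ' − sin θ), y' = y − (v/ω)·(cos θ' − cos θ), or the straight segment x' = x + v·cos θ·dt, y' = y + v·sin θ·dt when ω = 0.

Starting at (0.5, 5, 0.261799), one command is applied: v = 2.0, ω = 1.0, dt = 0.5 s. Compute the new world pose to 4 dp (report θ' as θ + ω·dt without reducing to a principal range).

(1.3628, 5.4847, 0.7618)

θ' = 0.2618 + 1.0·0.5 = 0.7618
R = v/ω = 2.0/1.0 = 2.0000
x' = 0.5 + 2.0000·(sin 0.7618 − sin 0.2618) = 1.3628
y' = 5 − 2.0000·(cos 0.7618 − cos 0.2618) = 5.4847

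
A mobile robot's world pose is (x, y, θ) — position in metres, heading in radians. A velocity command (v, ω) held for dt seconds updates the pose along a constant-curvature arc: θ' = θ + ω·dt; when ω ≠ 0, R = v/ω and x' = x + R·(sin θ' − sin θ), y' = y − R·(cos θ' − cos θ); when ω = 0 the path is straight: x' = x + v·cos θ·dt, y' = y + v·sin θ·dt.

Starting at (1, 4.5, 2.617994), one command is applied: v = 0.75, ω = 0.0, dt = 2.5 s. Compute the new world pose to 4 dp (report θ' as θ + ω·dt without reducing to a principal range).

(-0.6238, 5.4375, 2.6180)

θ' = 2.6180 + 0.0·2.5 = 2.6180
ω = 0 → straight: x' = 1 + 0.75·cos(2.6180)·2.5 = -0.6238
y' = 4.5 + 0.75·sin(2.6180)·2.5 = 5.4375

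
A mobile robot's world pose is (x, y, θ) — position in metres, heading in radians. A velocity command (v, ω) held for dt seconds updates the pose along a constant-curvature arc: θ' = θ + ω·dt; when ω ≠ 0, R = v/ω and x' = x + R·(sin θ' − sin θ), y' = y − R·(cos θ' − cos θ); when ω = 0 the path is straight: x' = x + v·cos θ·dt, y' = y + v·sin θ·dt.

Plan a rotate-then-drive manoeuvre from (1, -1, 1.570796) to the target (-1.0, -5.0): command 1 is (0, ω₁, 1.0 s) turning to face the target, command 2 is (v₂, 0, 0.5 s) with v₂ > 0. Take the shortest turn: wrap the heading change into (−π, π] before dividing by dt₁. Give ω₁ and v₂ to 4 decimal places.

heading to target = atan2(-5−-1, -1−1) = -2.0344
Δθ = wrap(-2.0344 − 1.5708) = 2.6779; ω₁ = Δθ/dt₁ = 2.6779
distance = √((-1−1)² + (-5−-1)²) = 4.4721; v₂ = distance/dt₂ = 8.9443

ω₁ = 2.6779, v₂ = 8.9443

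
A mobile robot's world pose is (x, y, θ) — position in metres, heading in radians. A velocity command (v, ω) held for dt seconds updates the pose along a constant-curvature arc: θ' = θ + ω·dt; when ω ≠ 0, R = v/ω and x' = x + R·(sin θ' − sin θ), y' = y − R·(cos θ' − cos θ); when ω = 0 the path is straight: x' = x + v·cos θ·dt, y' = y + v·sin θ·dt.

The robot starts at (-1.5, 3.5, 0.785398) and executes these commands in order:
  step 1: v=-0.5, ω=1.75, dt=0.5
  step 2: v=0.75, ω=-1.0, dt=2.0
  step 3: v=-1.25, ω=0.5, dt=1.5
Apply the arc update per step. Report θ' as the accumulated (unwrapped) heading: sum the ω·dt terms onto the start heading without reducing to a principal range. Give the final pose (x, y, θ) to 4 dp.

(-2.4159, 3.9819, 0.4104)

step 1: θ'=1.6604 (R=-0.2857) → pose (-1.5825, 3.2724, 1.6604)
step 2: θ'=-0.3396 (R=-0.7500) → pose (-0.5857, 4.0467, -0.3396)
step 3: θ'=0.4104 (R=-2.5000) → pose (-2.4159, 3.9819, 0.4104)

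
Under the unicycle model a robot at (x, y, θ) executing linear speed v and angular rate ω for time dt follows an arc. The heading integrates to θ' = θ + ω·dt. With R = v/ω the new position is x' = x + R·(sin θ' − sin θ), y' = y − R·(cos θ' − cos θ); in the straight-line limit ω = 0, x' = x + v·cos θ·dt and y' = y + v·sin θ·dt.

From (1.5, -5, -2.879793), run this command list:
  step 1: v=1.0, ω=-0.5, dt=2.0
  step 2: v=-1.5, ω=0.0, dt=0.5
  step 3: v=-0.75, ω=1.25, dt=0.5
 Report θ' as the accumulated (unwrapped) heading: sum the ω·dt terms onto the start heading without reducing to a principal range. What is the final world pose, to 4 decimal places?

step 1: θ'=-3.8798 (R=-2.0000) → pose (-0.3636, -4.5475, -3.8798)
step 2: θ'=-3.8798 (straight) → pose (0.1912, -5.0522, -3.8798)
step 3: θ'=-3.2548 (R=-0.6000) → pose (0.5272, -5.2046, -3.2548)

(0.5272, -5.2046, -3.2548)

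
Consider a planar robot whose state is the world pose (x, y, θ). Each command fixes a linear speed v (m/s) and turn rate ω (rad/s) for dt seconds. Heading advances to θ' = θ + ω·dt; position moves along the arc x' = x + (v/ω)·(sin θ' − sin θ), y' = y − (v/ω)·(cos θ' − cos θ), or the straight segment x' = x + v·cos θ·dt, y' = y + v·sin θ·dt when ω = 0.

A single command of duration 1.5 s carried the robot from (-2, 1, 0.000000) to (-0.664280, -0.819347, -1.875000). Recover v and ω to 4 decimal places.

Δθ = -1.875000 − 0.000000 = -1.875000
ω = Δθ/dt = -1.875000/1.5 = -1.2500
R = −Δy/(cos θ' − cos θ) = -1.4000
v = R·ω = -1.4000·-1.2500 = 1.7500

v = 1.7500, ω = -1.2500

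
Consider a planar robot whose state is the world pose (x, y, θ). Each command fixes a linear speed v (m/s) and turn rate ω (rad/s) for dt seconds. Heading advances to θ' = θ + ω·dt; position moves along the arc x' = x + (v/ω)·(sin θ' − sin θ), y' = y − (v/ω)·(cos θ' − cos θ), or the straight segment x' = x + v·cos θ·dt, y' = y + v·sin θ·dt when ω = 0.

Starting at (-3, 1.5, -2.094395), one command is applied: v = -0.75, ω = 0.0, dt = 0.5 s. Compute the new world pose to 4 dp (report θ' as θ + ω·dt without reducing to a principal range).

(-2.8125, 1.8248, -2.0944)

θ' = -2.0944 + 0.0·0.5 = -2.0944
ω = 0 → straight: x' = -3 + -0.75·cos(-2.0944)·0.5 = -2.8125
y' = 1.5 + -0.75·sin(-2.0944)·0.5 = 1.8248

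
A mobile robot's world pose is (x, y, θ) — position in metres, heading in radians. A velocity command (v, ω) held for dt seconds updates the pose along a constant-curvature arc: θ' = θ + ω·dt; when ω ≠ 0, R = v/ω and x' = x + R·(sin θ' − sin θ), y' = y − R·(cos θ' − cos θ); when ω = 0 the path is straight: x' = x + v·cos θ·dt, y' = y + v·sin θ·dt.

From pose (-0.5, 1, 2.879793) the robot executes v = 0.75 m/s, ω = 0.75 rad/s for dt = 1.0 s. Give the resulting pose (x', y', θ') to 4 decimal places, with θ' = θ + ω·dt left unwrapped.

θ' = 2.8798 + 0.75·1.0 = 3.6298
R = v/ω = 0.75/0.75 = 1.0000
x' = -0.5 + 1.0000·(sin 3.6298 − sin 2.8798) = -1.2279
y' = 1 − 1.0000·(cos 3.6298 − cos 2.8798) = 0.9173

(-1.2279, 0.9173, 3.6298)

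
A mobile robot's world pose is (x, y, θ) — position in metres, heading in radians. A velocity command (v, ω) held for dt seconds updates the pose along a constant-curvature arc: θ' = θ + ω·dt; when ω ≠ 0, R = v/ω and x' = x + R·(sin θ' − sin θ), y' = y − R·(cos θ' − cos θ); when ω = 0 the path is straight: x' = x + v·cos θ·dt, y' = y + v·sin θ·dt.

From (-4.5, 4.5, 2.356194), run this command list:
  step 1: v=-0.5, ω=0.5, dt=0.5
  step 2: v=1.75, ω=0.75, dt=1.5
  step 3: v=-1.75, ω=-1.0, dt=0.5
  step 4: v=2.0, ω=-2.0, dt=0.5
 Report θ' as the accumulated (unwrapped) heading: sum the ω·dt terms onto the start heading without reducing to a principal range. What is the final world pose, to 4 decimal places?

(-6.8537, 4.9506, 2.2312)

step 1: θ'=2.6062 (R=-1.0000) → pose (-4.3031, 4.3470, 2.6062)
step 2: θ'=3.7312 (R=2.3333) → pose (-6.7909, 4.2796, 3.7312)
step 3: θ'=3.2312 (R=1.7500) → pose (-5.9744, 4.5680, 3.2312)
step 4: θ'=2.2312 (R=-1.0000) → pose (-6.8537, 4.9506, 2.2312)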